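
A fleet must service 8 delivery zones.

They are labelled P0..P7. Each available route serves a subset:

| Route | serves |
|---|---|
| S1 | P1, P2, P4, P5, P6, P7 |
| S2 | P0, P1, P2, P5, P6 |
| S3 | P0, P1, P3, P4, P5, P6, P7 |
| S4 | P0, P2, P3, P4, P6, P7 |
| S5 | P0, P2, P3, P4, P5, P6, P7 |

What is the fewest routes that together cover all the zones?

Take {S2, S4}. Their union is {P0, P1, P2, P3, P4, P5, P6, P7}, which is all 8 zones.
No single route has all 8 zones (the largest, S3, has 7), so 2 is optimal.

2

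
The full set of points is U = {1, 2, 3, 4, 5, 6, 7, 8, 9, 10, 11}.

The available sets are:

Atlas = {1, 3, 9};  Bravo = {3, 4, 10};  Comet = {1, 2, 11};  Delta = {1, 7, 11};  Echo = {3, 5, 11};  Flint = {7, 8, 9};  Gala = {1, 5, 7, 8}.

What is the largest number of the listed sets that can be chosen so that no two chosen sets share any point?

Bravo, Comet, Flint are pairwise disjoint (Bravo={3,4,10}; Comet={1,2,11}; Flint={7,8,9}).
Every remaining set overlaps one of these, and no 4 of the listed sets are pairwise disjoint, so 3 is the maximum.

3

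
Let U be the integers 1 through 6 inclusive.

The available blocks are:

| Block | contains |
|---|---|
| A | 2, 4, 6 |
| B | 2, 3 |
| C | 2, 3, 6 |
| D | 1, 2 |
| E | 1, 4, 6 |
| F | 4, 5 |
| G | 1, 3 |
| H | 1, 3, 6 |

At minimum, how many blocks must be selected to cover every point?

3

Take {C, F, H}. Their union is {1, 2, 3, 4, 5, 6}, which is all 6 points.
Only F contains 5, so F is forced; the remaining 4 points need at least 2 more blocks (each remaining block adds at most 3) — so at least 3 blocks are needed, and 3 is optimal.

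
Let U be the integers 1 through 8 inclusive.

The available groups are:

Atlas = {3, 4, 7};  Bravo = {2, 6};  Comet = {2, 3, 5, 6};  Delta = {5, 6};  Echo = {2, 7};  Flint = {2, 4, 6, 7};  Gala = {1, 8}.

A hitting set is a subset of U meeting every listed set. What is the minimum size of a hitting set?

H = {6, 7, 8} meets every group (each contains at least one member of H), and |H| = 3.
The groups Atlas, Bravo, Gala are pairwise disjoint, so any hitting set needs a separate element for each — at least 3. Hence 3 is optimal.

3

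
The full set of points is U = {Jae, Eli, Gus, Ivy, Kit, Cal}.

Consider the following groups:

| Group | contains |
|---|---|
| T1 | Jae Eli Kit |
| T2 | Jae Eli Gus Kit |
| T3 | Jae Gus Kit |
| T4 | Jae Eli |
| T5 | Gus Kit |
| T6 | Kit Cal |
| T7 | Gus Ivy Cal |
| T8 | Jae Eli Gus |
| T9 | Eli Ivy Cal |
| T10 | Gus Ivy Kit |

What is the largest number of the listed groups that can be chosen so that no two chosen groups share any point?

T4, T6 are pairwise disjoint (T4={Jae,Eli}; T6={Kit,Cal}).
Every remaining group overlaps one of these, and no 3 of the listed groups are pairwise disjoint, so 2 is the maximum.

2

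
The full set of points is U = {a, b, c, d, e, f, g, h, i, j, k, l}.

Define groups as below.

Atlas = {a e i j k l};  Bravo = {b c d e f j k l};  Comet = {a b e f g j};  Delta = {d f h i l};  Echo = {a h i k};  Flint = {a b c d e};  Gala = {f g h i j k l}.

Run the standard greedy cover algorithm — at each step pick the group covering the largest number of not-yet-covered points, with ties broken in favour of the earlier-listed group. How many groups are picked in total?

Greedy: pick Bravo (covers 8 new) → pick Echo (covers 3 new) → pick Comet (covers 1 new). Total picks: 3.
(The true minimum cover uses only 2 groups, so greedy is not optimal here.)

3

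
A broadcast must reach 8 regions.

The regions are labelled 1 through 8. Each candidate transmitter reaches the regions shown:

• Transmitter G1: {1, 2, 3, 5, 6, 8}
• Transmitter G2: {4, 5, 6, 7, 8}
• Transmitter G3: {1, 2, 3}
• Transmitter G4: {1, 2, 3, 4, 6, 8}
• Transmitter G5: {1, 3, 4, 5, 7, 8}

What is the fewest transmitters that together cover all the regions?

2

Take {G2, G4}. Their union is {1, 2, 3, 4, 5, 6, 7, 8}, which is all 8 regions.
No single transmitter has all 8 regions (the largest, G1, has 6), so 2 is optimal.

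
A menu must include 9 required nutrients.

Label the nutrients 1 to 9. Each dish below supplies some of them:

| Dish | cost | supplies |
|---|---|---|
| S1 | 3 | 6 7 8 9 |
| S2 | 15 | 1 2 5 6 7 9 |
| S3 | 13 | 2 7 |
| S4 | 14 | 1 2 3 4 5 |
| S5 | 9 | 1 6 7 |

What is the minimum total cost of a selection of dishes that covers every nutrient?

S1, S4 together cover every nutrient (S1 ∪ S4 = {1, 2, 3, 4, 5, 6, 7, 8, 9}); total cost 3 + 14 = 17.
No covering selection has total cost below 17.

17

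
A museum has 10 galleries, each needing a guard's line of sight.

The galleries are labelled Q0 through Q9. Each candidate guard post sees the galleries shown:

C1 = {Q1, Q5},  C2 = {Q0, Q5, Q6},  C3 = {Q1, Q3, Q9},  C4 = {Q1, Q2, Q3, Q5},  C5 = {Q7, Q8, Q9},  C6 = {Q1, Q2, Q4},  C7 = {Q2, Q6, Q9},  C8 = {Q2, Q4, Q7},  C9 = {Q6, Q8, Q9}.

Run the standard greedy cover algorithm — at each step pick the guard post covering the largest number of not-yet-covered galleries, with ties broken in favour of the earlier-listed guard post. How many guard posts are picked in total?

Greedy: pick C4 (covers 4 new) → pick C5 (covers 3 new) → pick C2 (covers 2 new) → pick C6 (covers 1 new). Total picks: 4.

4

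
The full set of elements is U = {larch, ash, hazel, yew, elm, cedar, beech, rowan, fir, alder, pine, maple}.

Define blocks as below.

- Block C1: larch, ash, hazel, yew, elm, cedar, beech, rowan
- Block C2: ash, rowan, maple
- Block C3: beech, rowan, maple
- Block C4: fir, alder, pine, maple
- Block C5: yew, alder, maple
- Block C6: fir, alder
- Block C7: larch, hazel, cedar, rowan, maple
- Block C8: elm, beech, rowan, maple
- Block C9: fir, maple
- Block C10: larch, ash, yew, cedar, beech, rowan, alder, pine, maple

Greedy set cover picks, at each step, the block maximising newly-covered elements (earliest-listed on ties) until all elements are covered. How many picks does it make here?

3

Greedy: pick C10 (covers 9 new) → pick C1 (covers 2 new) → pick C4 (covers 1 new). Total picks: 3.
(The true minimum cover uses only 2 blocks, so greedy is not optimal here.)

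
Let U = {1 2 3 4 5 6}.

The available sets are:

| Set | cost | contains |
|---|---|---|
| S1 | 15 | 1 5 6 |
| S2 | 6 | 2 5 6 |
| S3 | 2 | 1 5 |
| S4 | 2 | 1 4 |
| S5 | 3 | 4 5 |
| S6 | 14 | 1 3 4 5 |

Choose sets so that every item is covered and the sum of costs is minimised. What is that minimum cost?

S2, S6 together cover every item (S2 ∪ S6 = {1, 2, 3, 4, 5, 6}); total cost 6 + 14 = 20.
The greedy pick S3, S4, S2, S6 costs 24; no covering selection beats 20.

20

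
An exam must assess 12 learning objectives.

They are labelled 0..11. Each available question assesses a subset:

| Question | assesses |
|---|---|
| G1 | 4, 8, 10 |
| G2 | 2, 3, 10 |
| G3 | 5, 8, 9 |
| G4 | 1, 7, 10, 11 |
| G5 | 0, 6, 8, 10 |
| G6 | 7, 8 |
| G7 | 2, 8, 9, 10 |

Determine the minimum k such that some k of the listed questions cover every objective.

G1 and G2 and G3 and G4 and G5 together: G1 ∪ G2 ∪ G3 ∪ G4 ∪ G5 = {0, 1, 2, 3, 4, 5, 6, 7, 8, 9, 10, 11} — every objective is covered.
No 4 of the 7 questions cover everything (all 35 combinations miss at least one objective), so 5 is optimal.

5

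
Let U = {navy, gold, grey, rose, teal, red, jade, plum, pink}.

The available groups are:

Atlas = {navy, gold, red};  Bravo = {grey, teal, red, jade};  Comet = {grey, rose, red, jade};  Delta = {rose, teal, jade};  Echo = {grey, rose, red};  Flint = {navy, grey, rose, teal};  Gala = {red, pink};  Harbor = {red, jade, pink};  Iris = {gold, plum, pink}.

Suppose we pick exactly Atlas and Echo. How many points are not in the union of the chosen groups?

Union of Atlas, Echo = {navy, gold, grey, rose, red}.
Not covered: teal, jade, plum, pink — 4 points.

4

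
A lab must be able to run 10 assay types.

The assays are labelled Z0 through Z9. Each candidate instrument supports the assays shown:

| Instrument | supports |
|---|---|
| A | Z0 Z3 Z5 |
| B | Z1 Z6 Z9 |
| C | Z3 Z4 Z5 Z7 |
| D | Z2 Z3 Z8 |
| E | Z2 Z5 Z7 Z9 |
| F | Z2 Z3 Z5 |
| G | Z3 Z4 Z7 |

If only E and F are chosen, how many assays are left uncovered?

5

Union of E, F = {Z2, Z3, Z5, Z7, Z9}.
Not covered: Z0, Z1, Z4, Z6, Z8 — 5 assays.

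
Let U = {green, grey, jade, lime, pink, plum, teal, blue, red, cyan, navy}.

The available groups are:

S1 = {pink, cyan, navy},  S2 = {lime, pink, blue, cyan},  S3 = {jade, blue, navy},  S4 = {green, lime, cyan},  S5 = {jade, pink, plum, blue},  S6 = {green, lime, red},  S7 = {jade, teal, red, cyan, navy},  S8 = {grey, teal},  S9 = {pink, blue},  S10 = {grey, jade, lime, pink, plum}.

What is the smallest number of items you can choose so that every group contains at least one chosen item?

The 4 items {green, pink, teal, navy} hit every group.
No choice of 3 items meets every group, so 4 is the minimum.

4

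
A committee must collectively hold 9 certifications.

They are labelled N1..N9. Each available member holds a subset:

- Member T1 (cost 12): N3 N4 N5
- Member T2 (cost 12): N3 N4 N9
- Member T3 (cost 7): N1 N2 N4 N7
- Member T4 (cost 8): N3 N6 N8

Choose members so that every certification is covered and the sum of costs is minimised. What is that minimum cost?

39

T1, T2, T3, T4 together cover every certification (T1 ∪ T2 ∪ T3 ∪ T4 = {N1, N2, N3, N4, N5, N6, N7, N8, N9}); total cost 12 + 12 + 7 + 8 = 39.
No covering selection has total cost below 39.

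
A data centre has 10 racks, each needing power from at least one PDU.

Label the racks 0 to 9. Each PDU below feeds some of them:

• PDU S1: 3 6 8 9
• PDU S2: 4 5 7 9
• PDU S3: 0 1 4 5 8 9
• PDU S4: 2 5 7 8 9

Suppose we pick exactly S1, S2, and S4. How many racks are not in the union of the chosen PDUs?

2

Union of S1, S2, S4 = {2, 3, 4, 5, 6, 7, 8, 9}.
Not covered: 0, 1 — 2 racks.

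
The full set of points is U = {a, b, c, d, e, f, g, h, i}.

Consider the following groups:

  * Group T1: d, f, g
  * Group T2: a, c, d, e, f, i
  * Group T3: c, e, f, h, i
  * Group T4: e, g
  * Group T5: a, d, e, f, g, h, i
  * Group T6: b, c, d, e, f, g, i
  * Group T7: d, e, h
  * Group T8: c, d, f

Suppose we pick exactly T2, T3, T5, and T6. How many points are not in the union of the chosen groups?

Union of T2, T3, T5, T6 = {a, b, c, d, e, f, g, h, i} — that's every point, so 0 are uncovered.

0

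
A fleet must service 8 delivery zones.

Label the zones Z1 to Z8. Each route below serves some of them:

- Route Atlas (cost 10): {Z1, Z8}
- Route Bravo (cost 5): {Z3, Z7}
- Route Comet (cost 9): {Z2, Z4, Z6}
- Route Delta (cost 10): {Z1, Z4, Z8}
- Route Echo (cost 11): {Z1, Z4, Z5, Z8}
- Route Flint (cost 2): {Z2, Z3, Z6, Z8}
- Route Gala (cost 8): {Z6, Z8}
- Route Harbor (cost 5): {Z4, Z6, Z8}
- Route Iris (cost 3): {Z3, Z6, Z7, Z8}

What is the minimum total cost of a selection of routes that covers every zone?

Echo, Flint, Iris together cover every zone (Echo ∪ Flint ∪ Iris = {Z1, Z2, Z3, Z4, Z5, Z6, Z7, Z8}); total cost 11 + 2 + 3 = 16.
No covering selection has total cost below 16.

16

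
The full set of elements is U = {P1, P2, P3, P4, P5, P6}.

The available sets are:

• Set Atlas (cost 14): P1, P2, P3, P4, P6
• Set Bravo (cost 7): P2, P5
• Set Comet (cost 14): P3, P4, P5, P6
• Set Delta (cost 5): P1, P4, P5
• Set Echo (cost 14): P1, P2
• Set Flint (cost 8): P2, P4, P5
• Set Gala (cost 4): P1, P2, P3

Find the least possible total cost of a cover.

Comet, Gala together cover every element (Comet ∪ Gala = {P1, P2, P3, P4, P5, P6}); total cost 14 + 4 = 18.
The greedy pick Gala, Delta, Atlas costs 23; no covering selection beats 18.

18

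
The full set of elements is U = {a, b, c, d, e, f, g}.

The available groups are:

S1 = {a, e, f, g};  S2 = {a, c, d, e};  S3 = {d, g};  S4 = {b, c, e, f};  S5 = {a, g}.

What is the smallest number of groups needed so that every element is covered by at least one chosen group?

Take {S2, S3, S4}. Their union is {a, b, c, d, e, f, g}, which is all 7 elements.
Only S4 contains b, so S4 is forced; the remaining 3 elements need at least 2 more groups (each remaining group adds at most 2) — so at least 3 groups are needed, and 3 is optimal.

3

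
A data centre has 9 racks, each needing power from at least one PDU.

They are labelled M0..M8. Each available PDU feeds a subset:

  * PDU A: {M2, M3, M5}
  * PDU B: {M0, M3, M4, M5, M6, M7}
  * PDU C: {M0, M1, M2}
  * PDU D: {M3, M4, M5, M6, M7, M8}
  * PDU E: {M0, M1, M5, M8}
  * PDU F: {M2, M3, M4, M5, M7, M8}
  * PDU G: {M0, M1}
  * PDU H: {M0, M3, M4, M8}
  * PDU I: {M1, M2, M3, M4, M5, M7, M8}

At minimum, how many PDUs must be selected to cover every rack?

C and D together: C ∪ D = {M0, M1, M2, M3, M4, M5, M6, M7, M8} — every rack is covered.
No single PDU has all 9 racks (the largest, I, has 7), so 2 is optimal.

2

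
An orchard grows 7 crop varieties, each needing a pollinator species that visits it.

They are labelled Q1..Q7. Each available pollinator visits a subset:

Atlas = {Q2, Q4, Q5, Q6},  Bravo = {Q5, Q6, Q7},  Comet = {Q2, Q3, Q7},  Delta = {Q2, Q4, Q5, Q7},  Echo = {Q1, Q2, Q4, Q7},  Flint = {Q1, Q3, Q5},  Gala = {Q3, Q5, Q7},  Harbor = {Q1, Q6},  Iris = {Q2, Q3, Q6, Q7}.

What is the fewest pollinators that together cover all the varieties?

3

Bravo and Comet and Echo together: Bravo ∪ Comet ∪ Echo = {Q1, Q2, Q3, Q4, Q5, Q6, Q7} — every variety is covered.
No 2 of the 9 pollinators cover everything (all 36 combinations miss at least one variety), so 3 is optimal.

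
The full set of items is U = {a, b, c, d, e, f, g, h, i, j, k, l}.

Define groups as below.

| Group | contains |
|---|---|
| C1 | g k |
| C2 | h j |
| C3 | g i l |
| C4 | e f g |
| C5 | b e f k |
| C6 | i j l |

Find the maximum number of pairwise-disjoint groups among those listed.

3

C2, C3, C5 are pairwise disjoint (C2={h,j}; C3={g,i,l}; C5={b,e,f,k}).
Every remaining group overlaps one of these, and no 4 of the listed groups are pairwise disjoint, so 3 is the maximum.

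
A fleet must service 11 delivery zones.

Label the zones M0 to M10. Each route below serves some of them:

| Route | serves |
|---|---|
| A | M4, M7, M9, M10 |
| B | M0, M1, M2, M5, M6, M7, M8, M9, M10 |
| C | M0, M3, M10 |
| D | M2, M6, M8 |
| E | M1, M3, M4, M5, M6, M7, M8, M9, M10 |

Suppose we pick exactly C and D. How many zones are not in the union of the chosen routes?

Union of C, D = {M0, M2, M3, M6, M8, M10}.
Not covered: M1, M4, M5, M7, M9 — 5 zones.

5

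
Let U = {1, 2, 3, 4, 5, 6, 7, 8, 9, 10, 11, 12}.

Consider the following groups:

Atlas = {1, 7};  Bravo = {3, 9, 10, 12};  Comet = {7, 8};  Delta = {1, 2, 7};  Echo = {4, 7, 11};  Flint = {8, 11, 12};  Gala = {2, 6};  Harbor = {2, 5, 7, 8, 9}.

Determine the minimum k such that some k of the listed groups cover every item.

Atlas and Bravo and Echo and Gala and Harbor together: Atlas ∪ Bravo ∪ Echo ∪ Gala ∪ Harbor = {1, 2, 3, 4, 5, 6, 7, 8, 9, 10, 11, 12} — every item is covered.
No 4 of the 8 groups cover everything (all 70 combinations miss at least one item), so 5 is optimal.

5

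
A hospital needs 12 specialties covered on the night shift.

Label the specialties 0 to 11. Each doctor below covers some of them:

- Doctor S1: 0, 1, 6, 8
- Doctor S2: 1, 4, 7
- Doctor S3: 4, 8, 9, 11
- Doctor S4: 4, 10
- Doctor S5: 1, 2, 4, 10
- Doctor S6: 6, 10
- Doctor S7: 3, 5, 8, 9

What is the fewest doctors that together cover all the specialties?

S1 and S2 and S3 and S5 and S7 together: S1 ∪ S2 ∪ S3 ∪ S5 ∪ S7 = {0, 1, 2, 3, 4, 5, 6, 7, 8, 9, 10, 11} — every specialty is covered.
No 4 of the 7 doctors cover everything (all 35 combinations miss at least one specialty), so 5 is optimal.

5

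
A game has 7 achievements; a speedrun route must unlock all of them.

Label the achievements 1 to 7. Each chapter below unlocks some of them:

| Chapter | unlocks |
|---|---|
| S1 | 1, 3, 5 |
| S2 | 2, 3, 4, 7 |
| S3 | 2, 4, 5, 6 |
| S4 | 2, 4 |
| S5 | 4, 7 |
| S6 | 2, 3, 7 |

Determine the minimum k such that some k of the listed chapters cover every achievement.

S1 and S3 and S6 together: S1 ∪ S3 ∪ S6 = {1, 2, 3, 4, 5, 6, 7} — every achievement is covered.
Only S1 contains 1, so S1 is forced; the remaining 4 achievements need at least 2 more chapters (each remaining chapter adds at most 3) — so at least 3 chapters are needed, and 3 is optimal.

3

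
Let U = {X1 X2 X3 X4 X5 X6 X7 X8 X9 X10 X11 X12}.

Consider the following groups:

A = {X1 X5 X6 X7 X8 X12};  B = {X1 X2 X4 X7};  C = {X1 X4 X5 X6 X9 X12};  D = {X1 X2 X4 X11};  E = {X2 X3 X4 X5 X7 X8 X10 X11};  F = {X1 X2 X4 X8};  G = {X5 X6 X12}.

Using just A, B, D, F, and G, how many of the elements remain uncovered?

Union of A, B, D, F, G = {X1, X2, X4, X5, X6, X7, X8, X11, X12}.
Not covered: X3, X9, X10 — 3 elements.

3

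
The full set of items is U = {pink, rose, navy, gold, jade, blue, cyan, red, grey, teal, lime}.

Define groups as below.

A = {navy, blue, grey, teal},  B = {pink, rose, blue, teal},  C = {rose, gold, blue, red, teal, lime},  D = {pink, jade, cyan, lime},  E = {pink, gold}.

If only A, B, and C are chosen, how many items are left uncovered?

Union of A, B, C = {pink, rose, navy, gold, blue, red, grey, teal, lime}.
Not covered: jade, cyan — 2 items.

2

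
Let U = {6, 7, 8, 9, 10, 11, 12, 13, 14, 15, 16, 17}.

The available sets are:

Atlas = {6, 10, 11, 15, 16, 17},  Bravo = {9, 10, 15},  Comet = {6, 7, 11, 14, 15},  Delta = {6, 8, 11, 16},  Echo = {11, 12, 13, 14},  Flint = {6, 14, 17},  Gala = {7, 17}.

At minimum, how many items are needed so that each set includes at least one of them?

H = {9, 11, 17} meets every set (each contains at least one member of H), and |H| = 3.
The sets Bravo, Delta, Gala are pairwise disjoint, so any hitting set needs a separate item for each — at least 3. Hence 3 is optimal.

3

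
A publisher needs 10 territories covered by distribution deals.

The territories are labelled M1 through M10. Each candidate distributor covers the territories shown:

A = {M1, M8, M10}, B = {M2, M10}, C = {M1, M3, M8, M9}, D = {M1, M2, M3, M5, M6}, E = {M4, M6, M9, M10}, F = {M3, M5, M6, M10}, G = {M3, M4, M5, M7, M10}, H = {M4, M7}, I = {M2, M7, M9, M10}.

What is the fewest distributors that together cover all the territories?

3

C and D and G together: C ∪ D ∪ G = {M1, M2, M3, M4, M5, M6, M7, M8, M9, M10} — every territory is covered.
No 2 of the 9 distributors cover everything (all 36 combinations miss at least one territory), so 3 is optimal.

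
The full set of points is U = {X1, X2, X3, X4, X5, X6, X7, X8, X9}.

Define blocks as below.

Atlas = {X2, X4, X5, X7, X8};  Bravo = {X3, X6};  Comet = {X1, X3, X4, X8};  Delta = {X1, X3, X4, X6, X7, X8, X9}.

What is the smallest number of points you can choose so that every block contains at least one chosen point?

2

H = {X4, X6} meets every block (each contains at least one member of H), and |H| = 2.
The blocks Atlas, Bravo are pairwise disjoint, so any hitting set needs a separate point for each — at least 2. Hence 2 is optimal.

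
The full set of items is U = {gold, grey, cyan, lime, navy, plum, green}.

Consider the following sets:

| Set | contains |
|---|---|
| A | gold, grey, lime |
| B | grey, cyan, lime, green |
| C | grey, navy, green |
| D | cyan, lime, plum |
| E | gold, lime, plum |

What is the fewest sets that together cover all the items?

A, C, and D cover everything between them: the union {gold, grey, cyan, lime, navy, plum, green} is all of U.
Only C contains navy, so C is forced; the remaining 4 items need at least 2 more sets (each remaining set adds at most 3) — so at least 3 sets are needed, and 3 is optimal.

3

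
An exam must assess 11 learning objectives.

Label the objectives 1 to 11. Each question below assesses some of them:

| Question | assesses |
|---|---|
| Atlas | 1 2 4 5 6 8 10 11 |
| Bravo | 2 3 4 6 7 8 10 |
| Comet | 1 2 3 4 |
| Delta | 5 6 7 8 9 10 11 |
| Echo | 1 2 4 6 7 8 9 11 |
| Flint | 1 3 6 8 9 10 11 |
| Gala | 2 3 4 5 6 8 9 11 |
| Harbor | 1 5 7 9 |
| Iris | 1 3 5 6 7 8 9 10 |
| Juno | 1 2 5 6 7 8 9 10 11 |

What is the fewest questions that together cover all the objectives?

Comet and Delta together: Comet ∪ Delta = {1, 2, 3, 4, 5, 6, 7, 8, 9, 10, 11} — every objective is covered.
No single question has all 11 objectives (the largest, Juno, has 9), so 2 is optimal.

2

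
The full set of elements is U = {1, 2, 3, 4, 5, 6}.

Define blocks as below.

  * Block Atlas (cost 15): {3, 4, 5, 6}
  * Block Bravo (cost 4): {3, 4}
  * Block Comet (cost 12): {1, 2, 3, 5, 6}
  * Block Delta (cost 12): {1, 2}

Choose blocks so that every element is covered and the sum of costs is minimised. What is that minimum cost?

16

Bravo, Comet together cover every element (Bravo ∪ Comet = {1, 2, 3, 4, 5, 6}); total cost 4 + 12 = 16.
No covering selection has total cost below 16.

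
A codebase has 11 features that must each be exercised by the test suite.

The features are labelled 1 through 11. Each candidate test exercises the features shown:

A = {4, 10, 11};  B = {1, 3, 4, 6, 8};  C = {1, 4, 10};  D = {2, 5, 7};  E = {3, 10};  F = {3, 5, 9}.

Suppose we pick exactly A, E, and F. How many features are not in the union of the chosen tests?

Union of A, E, F = {3, 4, 5, 9, 10, 11}.
Not covered: 1, 2, 6, 7, 8 — 5 features.

5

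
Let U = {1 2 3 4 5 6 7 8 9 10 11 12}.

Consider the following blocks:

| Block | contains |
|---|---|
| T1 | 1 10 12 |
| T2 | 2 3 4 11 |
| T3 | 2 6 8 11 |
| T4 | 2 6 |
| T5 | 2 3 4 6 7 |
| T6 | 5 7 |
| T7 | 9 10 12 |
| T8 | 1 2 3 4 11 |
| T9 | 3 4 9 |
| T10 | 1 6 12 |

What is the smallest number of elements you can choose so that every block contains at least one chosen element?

4

H = {2, 5, 9, 12} meets every block (each contains at least one member of H), and |H| = 4.
The blocks T1, T3, T6, T9 are pairwise disjoint, so any hitting set needs a separate element for each — at least 4. Hence 4 is optimal.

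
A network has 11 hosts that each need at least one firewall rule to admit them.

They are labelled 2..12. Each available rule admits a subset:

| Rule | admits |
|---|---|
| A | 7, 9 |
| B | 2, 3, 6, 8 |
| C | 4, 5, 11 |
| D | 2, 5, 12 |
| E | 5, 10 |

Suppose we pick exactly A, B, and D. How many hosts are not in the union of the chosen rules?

Union of A, B, D = {2, 3, 5, 6, 7, 8, 9, 12}.
Not covered: 4, 10, 11 — 3 hosts.

3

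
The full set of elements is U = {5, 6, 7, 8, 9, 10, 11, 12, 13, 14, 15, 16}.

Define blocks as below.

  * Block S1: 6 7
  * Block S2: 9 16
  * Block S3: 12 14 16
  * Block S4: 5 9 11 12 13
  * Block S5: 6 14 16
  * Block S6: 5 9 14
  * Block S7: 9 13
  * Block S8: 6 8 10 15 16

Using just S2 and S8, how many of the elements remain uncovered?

Union of S2, S8 = {6, 8, 9, 10, 15, 16}.
Not covered: 5, 7, 11, 12, 13, 14 — 6 elements.

6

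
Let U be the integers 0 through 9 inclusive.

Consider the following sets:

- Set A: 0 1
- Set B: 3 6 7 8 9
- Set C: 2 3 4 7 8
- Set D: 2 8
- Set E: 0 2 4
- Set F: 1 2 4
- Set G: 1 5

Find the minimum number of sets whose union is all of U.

3

B and E and G together: B ∪ E ∪ G = {0, 1, 2, 3, 4, 5, 6, 7, 8, 9} — every point is covered.
Only G contains 5, so G is forced; the remaining 8 points need at least 2 more sets (each remaining set adds at most 5) — so at least 3 sets are needed, and 3 is optimal.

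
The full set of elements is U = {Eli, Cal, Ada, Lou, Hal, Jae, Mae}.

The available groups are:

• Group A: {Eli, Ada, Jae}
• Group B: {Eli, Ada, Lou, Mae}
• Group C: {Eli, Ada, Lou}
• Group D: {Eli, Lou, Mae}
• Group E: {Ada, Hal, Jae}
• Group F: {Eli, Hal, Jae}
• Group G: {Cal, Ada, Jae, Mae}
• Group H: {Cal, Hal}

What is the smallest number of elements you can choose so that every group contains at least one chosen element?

3

T = {Ada, Lou, Hal} meets every group (each contains at least one member of T), and |T| = 3.
No choice of 2 elements meets every group, so 3 is the minimum.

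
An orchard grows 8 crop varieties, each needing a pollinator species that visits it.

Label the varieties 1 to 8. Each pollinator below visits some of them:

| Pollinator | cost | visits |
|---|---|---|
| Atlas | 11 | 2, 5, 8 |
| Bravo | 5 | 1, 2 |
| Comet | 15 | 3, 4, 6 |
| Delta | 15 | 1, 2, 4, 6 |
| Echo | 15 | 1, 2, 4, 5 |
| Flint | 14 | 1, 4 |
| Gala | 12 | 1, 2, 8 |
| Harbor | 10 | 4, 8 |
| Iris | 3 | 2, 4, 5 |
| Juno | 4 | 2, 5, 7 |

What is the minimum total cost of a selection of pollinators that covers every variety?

Comet, Gala, Juno together cover every variety (Comet ∪ Gala ∪ Juno = {1, 2, 3, 4, 5, 6, 7, 8}); total cost 15 + 12 + 4 = 31.
The greedy pick Iris, Juno, Bravo, Comet, Harbor costs 37; no covering selection beats 31.

31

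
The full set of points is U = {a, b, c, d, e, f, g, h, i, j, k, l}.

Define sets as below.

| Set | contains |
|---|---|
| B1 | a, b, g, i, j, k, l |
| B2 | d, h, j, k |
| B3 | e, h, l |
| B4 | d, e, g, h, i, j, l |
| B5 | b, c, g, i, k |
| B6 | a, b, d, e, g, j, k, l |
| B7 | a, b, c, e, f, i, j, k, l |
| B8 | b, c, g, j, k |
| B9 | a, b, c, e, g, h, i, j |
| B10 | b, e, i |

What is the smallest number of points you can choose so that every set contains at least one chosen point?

Take T = {e, k}. Each listed set contains at least one of these, so T is a hitting set of size 2.
The sets B3, B5 are pairwise disjoint, so any hitting set needs a separate point for each — at least 2. Hence 2 is optimal.

2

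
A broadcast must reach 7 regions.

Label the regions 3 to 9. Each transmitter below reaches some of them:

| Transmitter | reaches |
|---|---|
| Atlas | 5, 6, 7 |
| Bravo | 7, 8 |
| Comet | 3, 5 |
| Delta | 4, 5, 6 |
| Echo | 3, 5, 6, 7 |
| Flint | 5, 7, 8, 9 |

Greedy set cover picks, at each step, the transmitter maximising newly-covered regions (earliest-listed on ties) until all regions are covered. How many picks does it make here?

Greedy: pick Echo (covers 4 new) → pick Flint (covers 2 new) → pick Delta (covers 1 new). Total picks: 3.

3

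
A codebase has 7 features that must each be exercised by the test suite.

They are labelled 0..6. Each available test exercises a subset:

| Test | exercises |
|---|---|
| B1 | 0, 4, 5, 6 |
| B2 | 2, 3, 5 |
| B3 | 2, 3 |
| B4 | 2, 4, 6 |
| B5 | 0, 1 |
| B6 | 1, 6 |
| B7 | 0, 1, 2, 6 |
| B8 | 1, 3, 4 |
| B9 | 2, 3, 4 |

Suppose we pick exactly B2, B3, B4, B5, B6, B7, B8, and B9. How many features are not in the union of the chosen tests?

Union of B2, B3, B4, B5, B6, B7, B8, B9 = {0, 1, 2, 3, 4, 5, 6} — that's every feature, so 0 are uncovered.

0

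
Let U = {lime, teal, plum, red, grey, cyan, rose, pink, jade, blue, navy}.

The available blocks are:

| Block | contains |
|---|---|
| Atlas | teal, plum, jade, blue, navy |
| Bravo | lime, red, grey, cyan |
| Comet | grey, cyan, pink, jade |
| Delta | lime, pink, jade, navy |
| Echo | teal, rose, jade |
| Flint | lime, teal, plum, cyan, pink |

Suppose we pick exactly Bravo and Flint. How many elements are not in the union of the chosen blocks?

4

Union of Bravo, Flint = {lime, teal, plum, red, grey, cyan, pink}.
Not covered: rose, jade, blue, navy — 4 elements.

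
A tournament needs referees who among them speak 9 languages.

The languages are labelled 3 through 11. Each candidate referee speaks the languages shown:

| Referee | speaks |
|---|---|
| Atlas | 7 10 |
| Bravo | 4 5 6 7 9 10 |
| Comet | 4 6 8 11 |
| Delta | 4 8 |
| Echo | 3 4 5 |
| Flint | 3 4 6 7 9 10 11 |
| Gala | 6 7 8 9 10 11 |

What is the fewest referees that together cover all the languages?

2

Take {Echo, Gala}. Their union is {3, 4, 5, 6, 7, 8, 9, 10, 11}, which is all 9 languages.
No single referee has all 9 languages (the largest, Flint, has 7), so 2 is optimal.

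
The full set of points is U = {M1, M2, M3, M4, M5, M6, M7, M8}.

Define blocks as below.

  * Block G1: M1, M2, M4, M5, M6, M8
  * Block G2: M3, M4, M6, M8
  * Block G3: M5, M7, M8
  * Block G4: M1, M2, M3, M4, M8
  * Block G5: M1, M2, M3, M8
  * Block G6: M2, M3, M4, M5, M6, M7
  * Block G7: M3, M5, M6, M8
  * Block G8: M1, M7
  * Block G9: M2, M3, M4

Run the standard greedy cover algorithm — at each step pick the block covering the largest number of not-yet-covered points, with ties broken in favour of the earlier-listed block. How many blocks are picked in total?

Greedy: pick G1 (covers 6 new) → pick G6 (covers 2 new). Total picks: 2.

2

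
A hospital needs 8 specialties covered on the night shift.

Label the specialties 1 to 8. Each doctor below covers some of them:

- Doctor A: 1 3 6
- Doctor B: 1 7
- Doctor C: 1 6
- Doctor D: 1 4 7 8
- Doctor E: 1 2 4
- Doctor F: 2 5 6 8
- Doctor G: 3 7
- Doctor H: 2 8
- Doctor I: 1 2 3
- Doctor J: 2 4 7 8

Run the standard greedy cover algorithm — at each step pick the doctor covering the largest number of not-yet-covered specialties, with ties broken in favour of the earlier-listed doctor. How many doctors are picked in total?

3

Greedy: pick D (covers 4 new) → pick F (covers 3 new) → pick A (covers 1 new). Total picks: 3.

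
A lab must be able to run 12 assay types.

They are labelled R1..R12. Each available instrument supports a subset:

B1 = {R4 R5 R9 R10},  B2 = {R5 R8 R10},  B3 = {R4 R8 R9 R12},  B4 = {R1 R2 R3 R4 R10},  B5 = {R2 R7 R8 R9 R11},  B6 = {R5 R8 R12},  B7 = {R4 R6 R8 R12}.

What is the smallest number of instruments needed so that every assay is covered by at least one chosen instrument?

4

Take {B2, B4, B5, B7}. Their union is {R1, R2, R3, R4, R5, R6, R7, R8, R9, R10, R11, R12}, which is all 12 assays.
No 3 of the 7 instruments cover everything (all 35 combinations miss at least one assay), so 4 is optimal.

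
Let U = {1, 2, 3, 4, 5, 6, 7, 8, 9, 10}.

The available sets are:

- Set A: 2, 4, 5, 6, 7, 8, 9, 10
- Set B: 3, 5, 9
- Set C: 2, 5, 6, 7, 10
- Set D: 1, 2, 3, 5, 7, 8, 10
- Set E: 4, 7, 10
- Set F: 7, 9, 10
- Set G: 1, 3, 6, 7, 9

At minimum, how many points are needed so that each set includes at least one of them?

2

H = {3, 7} meets every set (each contains at least one member of H), and |H| = 2.
The sets B, E are pairwise disjoint, so any hitting set needs a separate point for each — at least 2. Hence 2 is optimal.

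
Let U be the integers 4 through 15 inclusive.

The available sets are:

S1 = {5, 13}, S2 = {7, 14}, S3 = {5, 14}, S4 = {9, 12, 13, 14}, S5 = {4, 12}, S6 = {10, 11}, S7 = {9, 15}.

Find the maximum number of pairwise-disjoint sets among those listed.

5

S1, S2, S5, S6, S7 are pairwise disjoint (S1={5,13}; S2={7,14}; S5={4,12}; S6={10,11}; S7={9,15}).
Every remaining set overlaps one of these, and no 6 of the listed sets are pairwise disjoint, so 5 is the maximum.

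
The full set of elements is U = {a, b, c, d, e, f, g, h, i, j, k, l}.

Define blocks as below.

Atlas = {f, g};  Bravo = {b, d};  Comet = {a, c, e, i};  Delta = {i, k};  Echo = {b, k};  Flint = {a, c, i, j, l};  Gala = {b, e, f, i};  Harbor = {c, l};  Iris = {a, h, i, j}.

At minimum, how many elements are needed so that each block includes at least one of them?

The 4 elements {b, f, i, l} hit every block.
The blocks Atlas, Bravo, Delta, Harbor are pairwise disjoint, so any hitting set needs a separate element for each — at least 4. Hence 4 is optimal.

4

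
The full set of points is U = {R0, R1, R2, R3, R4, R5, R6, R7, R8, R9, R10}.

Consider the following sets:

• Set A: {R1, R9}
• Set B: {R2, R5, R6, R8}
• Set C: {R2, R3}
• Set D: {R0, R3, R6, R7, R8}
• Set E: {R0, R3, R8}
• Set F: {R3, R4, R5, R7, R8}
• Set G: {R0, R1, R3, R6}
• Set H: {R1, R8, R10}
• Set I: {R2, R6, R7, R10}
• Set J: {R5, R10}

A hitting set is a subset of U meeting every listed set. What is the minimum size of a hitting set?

4

The 4 points {R1, R3, R6, R10} hit every set.
No choice of 3 points meets every set, so 4 is the minimum.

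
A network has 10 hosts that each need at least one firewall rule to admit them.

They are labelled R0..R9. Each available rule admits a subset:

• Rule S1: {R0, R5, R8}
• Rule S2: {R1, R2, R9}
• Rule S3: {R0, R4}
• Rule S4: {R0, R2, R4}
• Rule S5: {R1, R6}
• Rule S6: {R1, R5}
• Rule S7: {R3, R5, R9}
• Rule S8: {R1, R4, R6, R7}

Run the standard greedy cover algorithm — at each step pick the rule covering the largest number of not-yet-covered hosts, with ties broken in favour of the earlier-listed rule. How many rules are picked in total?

Greedy: pick S8 (covers 4 new) → pick S1 (covers 3 new) → pick S2 (covers 2 new) → pick S7 (covers 1 new). Total picks: 4.

4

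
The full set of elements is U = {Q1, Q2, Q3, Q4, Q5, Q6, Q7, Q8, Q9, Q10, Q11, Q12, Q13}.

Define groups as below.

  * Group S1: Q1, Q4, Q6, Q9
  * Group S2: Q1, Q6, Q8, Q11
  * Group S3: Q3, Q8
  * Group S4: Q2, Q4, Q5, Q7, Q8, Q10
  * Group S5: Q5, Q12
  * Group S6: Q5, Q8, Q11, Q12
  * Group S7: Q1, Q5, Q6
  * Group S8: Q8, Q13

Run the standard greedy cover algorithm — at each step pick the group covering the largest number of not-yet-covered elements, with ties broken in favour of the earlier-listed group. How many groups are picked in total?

5

Greedy: pick S4 (covers 6 new) → pick S1 (covers 3 new) → pick S6 (covers 2 new) → pick S3 (covers 1 new) → pick S8 (covers 1 new). Total picks: 5.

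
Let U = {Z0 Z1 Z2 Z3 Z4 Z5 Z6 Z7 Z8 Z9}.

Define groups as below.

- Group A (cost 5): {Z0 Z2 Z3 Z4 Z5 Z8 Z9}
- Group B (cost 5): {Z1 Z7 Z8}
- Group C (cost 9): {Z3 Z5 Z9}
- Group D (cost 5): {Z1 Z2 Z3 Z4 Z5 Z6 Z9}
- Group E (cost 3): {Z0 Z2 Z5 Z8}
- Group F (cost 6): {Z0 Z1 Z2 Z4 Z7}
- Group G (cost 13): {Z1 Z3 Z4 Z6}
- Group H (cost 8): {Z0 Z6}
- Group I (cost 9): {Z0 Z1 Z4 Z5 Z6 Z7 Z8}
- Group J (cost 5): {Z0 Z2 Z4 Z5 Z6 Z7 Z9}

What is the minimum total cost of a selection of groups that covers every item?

13

D, E, J together cover every item (D ∪ E ∪ J = {Z0, Z1, Z2, Z3, Z4, Z5, Z6, Z7, Z8, Z9}); total cost 5 + 3 + 5 = 13.
The greedy pick A, B, D costs 15; no covering selection beats 13.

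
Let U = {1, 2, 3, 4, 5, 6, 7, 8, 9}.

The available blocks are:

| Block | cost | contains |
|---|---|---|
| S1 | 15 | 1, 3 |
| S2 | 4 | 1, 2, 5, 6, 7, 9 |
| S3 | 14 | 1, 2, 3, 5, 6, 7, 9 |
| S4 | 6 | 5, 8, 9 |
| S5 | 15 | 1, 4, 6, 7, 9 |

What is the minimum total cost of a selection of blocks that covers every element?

35

S3, S4, S5 together cover every element (S3 ∪ S4 ∪ S5 = {1, 2, 3, 4, 5, 6, 7, 8, 9}); total cost 14 + 6 + 15 = 35.
The greedy pick S2, S4, S3, S5 costs 39; no covering selection beats 35.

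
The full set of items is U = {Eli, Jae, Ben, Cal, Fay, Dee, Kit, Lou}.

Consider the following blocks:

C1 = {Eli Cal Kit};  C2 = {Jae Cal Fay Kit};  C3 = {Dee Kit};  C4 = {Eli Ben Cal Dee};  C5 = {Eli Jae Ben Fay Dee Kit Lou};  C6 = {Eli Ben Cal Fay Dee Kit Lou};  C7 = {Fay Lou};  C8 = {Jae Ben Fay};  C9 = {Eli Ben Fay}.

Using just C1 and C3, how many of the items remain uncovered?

4

Union of C1, C3 = {Eli, Cal, Dee, Kit}.
Not covered: Jae, Ben, Fay, Lou — 4 items.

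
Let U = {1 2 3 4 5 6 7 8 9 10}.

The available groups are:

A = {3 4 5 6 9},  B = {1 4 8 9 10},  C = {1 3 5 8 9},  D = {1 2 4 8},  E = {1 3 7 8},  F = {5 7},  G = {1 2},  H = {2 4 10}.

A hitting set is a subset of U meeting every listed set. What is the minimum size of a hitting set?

The 3 points {2, 5, 8} hit every group.
No choice of 2 points meets every group, so 3 is the minimum.

3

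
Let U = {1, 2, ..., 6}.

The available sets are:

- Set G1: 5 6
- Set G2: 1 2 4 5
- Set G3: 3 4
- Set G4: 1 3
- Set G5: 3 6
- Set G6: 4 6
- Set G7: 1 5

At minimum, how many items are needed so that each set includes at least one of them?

3

Take H = {1, 4, 6}. Each listed set contains at least one of these, so H is a hitting set of size 3.
No choice of 2 items meets every set, so 3 is the minimum.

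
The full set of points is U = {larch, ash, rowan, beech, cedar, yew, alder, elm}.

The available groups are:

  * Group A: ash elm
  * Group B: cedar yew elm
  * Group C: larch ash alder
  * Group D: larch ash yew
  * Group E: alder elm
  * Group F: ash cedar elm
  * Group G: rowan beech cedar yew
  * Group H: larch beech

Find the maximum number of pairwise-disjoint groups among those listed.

2

A, G are pairwise disjoint (A={ash,elm}; G={rowan,beech,cedar,yew}).
Every remaining group overlaps one of these, and no 3 of the listed groups are pairwise disjoint, so 2 is the maximum.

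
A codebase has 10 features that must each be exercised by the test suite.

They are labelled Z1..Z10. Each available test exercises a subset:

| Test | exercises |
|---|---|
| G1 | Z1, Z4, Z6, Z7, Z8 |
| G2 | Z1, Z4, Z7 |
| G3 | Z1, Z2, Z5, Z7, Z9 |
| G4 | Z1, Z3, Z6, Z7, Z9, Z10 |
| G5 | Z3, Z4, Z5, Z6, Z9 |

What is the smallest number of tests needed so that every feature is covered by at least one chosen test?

3

Take {G1, G3, G4}. Their union is {Z1, Z2, Z3, Z4, Z5, Z6, Z7, Z8, Z9, Z10}, which is all 10 features.
Only G3 contains Z2, so G3 is forced; the remaining 5 features need at least 2 more tests (each remaining test adds at most 3) — so at least 3 tests are needed, and 3 is optimal.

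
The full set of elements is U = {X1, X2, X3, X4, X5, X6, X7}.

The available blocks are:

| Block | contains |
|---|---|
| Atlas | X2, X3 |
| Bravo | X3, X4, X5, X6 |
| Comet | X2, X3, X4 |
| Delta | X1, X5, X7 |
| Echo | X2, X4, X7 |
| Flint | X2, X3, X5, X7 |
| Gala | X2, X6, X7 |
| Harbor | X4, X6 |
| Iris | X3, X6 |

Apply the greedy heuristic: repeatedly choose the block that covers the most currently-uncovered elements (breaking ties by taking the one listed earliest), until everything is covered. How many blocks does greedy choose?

Greedy: pick Bravo (covers 4 new) → pick Delta (covers 2 new) → pick Atlas (covers 1 new). Total picks: 3.

3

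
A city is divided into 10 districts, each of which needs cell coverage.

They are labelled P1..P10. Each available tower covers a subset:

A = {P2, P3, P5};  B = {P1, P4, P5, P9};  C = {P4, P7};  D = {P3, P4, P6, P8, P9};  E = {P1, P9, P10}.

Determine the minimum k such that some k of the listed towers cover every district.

Take {A, C, D, E}. Their union is {P1, P2, P3, P4, P5, P6, P7, P8, P9, P10}, which is all 10 districts.
Only D contains P6, so D is forced; the remaining 5 districts need at least 3 more towers (each remaining tower adds at most 2) — so at least 4 towers are needed, and 4 is optimal.

4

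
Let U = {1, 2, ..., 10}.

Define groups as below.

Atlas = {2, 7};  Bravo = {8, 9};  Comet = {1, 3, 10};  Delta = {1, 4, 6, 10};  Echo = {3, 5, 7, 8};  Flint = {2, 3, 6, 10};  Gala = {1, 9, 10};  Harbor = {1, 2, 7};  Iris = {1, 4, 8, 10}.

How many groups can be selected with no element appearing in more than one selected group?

Atlas, Bravo, Comet are pairwise disjoint (Atlas={2,7}; Bravo={8,9}; Comet={1,3,10}).
Every remaining group overlaps one of these, and no 4 of the listed groups are pairwise disjoint, so 3 is the maximum.

3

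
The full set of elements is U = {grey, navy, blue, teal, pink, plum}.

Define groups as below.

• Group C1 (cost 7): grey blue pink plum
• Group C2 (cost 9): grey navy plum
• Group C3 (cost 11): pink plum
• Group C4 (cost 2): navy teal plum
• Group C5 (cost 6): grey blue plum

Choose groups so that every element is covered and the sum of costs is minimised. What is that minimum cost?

9

C1, C4 together cover every element (C1 ∪ C4 = {grey, navy, blue, teal, pink, plum}); total cost 7 + 2 = 9.
No covering selection has total cost below 9.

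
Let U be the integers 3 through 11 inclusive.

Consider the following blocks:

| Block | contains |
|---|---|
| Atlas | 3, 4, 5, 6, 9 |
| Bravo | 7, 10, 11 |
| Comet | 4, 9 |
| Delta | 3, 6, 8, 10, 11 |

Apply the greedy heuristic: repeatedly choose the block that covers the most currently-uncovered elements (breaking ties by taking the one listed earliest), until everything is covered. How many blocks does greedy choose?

3

Greedy: pick Atlas (covers 5 new) → pick Bravo (covers 3 new) → pick Delta (covers 1 new). Total picks: 3.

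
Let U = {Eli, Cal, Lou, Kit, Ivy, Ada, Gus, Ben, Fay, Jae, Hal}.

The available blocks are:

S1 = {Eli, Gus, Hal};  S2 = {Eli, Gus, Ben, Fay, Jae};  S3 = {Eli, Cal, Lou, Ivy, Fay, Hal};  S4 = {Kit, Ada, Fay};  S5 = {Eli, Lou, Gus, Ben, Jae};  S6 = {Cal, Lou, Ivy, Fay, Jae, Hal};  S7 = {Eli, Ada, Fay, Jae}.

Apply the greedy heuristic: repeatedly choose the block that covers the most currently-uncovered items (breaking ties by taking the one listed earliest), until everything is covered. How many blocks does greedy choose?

3

Greedy: pick S3 (covers 6 new) → pick S2 (covers 3 new) → pick S4 (covers 2 new). Total picks: 3.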